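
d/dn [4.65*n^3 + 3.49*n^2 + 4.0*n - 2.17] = 13.95*n^2 + 6.98*n + 4.0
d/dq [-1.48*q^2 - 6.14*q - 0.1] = -2.96*q - 6.14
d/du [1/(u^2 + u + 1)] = (-2*u - 1)/(u^2 + u + 1)^2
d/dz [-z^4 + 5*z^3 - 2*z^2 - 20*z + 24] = -4*z^3 + 15*z^2 - 4*z - 20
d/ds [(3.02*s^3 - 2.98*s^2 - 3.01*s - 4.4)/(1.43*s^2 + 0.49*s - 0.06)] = (4.3186*s^4 + 2.9596*s^3 + 2.3005*s^2 + 12.9416*s + 2.3366)/(2.0449*s^4 + 1.4014*s^3 + 0.0685*s^2 - 0.0588*s + 0.0036)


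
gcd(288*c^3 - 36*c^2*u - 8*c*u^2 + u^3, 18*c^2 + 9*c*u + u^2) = 6*c + u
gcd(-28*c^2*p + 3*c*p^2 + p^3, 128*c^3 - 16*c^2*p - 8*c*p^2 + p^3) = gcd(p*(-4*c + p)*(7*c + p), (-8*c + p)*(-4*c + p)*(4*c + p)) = -4*c + p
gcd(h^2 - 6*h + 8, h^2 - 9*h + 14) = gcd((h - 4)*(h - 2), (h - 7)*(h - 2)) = h - 2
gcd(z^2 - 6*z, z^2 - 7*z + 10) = 1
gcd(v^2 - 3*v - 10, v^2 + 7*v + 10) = v + 2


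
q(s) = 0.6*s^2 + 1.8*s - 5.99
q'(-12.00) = -12.60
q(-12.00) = 58.81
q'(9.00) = 12.60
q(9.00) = 58.81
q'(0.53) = 2.44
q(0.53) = -4.87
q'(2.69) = 5.03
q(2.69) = 3.19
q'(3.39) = 5.87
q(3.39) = 7.01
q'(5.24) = 8.09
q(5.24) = 19.92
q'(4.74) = 7.49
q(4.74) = 16.02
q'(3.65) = 6.18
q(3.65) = 8.57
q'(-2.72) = -1.46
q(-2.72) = -6.45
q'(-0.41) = 1.31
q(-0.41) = -6.63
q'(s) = 1.2*s + 1.8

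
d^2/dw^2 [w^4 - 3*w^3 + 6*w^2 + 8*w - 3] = 12*w^2 - 18*w + 12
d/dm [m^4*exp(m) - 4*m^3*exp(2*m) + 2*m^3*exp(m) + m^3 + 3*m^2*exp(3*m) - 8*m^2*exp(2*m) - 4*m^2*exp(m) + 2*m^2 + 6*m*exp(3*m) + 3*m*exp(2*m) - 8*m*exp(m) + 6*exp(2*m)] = m^4*exp(m) - 8*m^3*exp(2*m) + 6*m^3*exp(m) + 9*m^2*exp(3*m) - 28*m^2*exp(2*m) + 2*m^2*exp(m) + 3*m^2 + 24*m*exp(3*m) - 10*m*exp(2*m) - 16*m*exp(m) + 4*m + 6*exp(3*m) + 15*exp(2*m) - 8*exp(m)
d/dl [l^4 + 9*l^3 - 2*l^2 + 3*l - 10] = 4*l^3 + 27*l^2 - 4*l + 3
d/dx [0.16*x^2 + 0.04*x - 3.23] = 0.32*x + 0.04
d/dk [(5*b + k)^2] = 10*b + 2*k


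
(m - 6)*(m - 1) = m^2 - 7*m + 6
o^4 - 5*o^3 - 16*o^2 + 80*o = o*(o - 5)*(o - 4)*(o + 4)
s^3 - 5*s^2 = s^2*(s - 5)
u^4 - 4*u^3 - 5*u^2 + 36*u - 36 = (u - 3)*(u - 2)^2*(u + 3)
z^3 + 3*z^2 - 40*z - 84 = (z - 6)*(z + 2)*(z + 7)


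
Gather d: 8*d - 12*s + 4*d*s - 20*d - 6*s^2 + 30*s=d*(4*s - 12) - 6*s^2 + 18*s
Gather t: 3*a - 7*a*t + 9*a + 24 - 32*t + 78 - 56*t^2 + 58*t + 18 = 12*a - 56*t^2 + t*(26 - 7*a) + 120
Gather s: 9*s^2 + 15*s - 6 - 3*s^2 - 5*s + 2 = 6*s^2 + 10*s - 4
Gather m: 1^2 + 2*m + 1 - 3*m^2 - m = -3*m^2 + m + 2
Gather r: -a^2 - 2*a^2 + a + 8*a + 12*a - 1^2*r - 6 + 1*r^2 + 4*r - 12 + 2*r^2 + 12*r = -3*a^2 + 21*a + 3*r^2 + 15*r - 18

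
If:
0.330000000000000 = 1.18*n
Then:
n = 0.28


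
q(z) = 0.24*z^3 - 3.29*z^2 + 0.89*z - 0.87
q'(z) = 0.72*z^2 - 6.58*z + 0.89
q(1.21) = -4.18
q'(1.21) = -6.02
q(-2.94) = -38.02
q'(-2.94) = 26.46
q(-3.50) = -54.58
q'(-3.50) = 32.74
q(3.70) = -30.46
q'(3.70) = -13.60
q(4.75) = -45.15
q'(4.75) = -14.12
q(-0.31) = -1.47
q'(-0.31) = 3.00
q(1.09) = -3.50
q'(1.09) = -5.43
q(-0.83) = -4.01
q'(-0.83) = 6.85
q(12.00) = -49.23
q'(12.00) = 25.61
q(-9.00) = -450.33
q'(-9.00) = 118.43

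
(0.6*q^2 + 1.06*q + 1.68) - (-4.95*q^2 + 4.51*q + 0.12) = 5.55*q^2 - 3.45*q + 1.56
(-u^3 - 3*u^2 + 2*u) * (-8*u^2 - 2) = 8*u^5 + 24*u^4 - 14*u^3 + 6*u^2 - 4*u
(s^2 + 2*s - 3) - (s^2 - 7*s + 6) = 9*s - 9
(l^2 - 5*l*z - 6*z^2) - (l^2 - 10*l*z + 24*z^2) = 5*l*z - 30*z^2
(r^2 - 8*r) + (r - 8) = r^2 - 7*r - 8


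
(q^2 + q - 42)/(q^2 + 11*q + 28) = (q - 6)/(q + 4)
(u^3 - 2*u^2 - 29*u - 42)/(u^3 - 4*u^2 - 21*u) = (u + 2)/u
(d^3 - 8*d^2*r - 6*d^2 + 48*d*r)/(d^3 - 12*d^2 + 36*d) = (d - 8*r)/(d - 6)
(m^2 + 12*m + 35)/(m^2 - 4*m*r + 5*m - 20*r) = (-m - 7)/(-m + 4*r)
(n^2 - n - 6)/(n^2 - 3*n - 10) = (n - 3)/(n - 5)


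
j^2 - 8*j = j*(j - 8)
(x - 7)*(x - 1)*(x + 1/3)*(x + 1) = x^4 - 20*x^3/3 - 10*x^2/3 + 20*x/3 + 7/3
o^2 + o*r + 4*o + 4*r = (o + 4)*(o + r)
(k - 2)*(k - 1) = k^2 - 3*k + 2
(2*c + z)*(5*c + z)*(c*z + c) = 10*c^3*z + 10*c^3 + 7*c^2*z^2 + 7*c^2*z + c*z^3 + c*z^2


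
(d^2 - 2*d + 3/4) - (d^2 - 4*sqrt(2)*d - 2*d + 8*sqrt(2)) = 4*sqrt(2)*d - 8*sqrt(2) + 3/4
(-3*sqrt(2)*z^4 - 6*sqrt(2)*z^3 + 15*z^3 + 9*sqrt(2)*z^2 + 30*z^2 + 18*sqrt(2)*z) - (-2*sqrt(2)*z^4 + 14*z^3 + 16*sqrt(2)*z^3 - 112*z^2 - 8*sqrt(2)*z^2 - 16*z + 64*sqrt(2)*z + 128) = -sqrt(2)*z^4 - 22*sqrt(2)*z^3 + z^3 + 17*sqrt(2)*z^2 + 142*z^2 - 46*sqrt(2)*z + 16*z - 128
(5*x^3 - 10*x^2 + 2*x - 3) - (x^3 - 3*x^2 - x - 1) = 4*x^3 - 7*x^2 + 3*x - 2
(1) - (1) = 0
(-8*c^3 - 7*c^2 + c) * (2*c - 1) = -16*c^4 - 6*c^3 + 9*c^2 - c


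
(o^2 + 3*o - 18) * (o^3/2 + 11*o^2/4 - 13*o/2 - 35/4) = o^5/2 + 17*o^4/4 - 29*o^3/4 - 311*o^2/4 + 363*o/4 + 315/2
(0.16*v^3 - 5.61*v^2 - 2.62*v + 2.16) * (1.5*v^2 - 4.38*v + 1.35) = 0.24*v^5 - 9.1158*v^4 + 20.8578*v^3 + 7.1421*v^2 - 12.9978*v + 2.916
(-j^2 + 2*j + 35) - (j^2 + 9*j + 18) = -2*j^2 - 7*j + 17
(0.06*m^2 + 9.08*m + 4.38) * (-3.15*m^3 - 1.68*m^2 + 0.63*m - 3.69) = -0.189*m^5 - 28.7028*m^4 - 29.0136*m^3 - 1.8594*m^2 - 30.7458*m - 16.1622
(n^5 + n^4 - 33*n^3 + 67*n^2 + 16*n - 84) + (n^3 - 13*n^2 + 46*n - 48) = n^5 + n^4 - 32*n^3 + 54*n^2 + 62*n - 132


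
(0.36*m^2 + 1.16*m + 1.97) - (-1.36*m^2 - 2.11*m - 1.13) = 1.72*m^2 + 3.27*m + 3.1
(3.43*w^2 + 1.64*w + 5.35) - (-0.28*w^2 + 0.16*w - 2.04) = 3.71*w^2 + 1.48*w + 7.39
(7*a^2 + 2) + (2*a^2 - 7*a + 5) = 9*a^2 - 7*a + 7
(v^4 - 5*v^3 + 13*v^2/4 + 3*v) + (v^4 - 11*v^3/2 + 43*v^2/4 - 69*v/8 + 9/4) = 2*v^4 - 21*v^3/2 + 14*v^2 - 45*v/8 + 9/4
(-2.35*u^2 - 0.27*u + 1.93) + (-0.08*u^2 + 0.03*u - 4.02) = -2.43*u^2 - 0.24*u - 2.09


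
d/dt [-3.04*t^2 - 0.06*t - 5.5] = -6.08*t - 0.06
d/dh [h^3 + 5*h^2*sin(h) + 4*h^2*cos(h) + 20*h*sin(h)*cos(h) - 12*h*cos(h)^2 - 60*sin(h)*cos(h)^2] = -4*h^2*sin(h) + 5*h^2*cos(h) + 3*h^2 + 10*h*sin(h) + 12*h*sin(2*h) + 8*h*cos(h) + 20*h*cos(2*h) + 10*sin(2*h) - 15*cos(h) - 6*cos(2*h) - 45*cos(3*h) - 6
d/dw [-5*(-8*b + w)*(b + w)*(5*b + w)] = 215*b^2 + 20*b*w - 15*w^2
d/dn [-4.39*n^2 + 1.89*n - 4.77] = 1.89 - 8.78*n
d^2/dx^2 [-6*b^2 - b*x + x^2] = 2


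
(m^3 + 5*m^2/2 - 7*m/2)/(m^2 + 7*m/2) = m - 1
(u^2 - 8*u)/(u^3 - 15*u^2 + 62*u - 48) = u/(u^2 - 7*u + 6)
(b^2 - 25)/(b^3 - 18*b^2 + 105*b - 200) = (b + 5)/(b^2 - 13*b + 40)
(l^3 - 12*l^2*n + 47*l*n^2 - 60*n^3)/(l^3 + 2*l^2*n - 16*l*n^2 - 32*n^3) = (l^2 - 8*l*n + 15*n^2)/(l^2 + 6*l*n + 8*n^2)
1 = 1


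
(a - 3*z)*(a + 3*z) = a^2 - 9*z^2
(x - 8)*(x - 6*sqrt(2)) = x^2 - 6*sqrt(2)*x - 8*x + 48*sqrt(2)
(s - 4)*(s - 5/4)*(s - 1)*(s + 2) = s^4 - 17*s^3/4 - 9*s^2/4 + 31*s/2 - 10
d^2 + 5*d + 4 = (d + 1)*(d + 4)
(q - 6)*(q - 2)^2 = q^3 - 10*q^2 + 28*q - 24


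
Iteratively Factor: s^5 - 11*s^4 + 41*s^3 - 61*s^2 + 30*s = (s)*(s^4 - 11*s^3 + 41*s^2 - 61*s + 30) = s*(s - 1)*(s^3 - 10*s^2 + 31*s - 30) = s*(s - 3)*(s - 1)*(s^2 - 7*s + 10) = s*(s - 3)*(s - 2)*(s - 1)*(s - 5)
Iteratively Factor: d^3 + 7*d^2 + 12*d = (d + 4)*(d^2 + 3*d) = (d + 3)*(d + 4)*(d)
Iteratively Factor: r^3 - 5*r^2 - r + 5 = (r - 1)*(r^2 - 4*r - 5) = (r - 5)*(r - 1)*(r + 1)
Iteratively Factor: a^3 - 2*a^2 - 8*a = (a - 4)*(a^2 + 2*a) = (a - 4)*(a + 2)*(a)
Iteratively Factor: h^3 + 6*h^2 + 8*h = (h + 2)*(h^2 + 4*h) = h*(h + 2)*(h + 4)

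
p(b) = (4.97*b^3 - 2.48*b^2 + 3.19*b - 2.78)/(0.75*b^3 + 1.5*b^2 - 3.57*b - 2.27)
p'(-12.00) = 0.24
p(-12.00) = 8.65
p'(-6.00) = 2.51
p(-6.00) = 13.33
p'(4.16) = -0.11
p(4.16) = 5.18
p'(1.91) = -85.78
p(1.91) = 17.95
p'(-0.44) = -118.89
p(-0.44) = 10.76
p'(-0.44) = -118.89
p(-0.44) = 10.76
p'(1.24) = -9.56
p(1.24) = -2.31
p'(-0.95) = -4.44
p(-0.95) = -6.72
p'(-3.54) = 170.10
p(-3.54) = 64.69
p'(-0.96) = -4.01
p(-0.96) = -6.68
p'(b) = (-2.25*b^2 - 3.0*b + 3.57)*(4.97*b^3 - 2.48*b^2 + 3.19*b - 2.78)/(0.75*b^3 + 1.5*b^2 - 3.57*b - 2.27)^2 + (14.91*b^2 - 4.96*b + 3.19)/(0.75*b^3 + 1.5*b^2 - 3.57*b - 2.27)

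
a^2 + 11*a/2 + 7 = (a + 2)*(a + 7/2)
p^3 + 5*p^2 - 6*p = p*(p - 1)*(p + 6)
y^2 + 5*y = y*(y + 5)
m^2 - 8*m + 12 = (m - 6)*(m - 2)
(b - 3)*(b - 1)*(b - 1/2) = b^3 - 9*b^2/2 + 5*b - 3/2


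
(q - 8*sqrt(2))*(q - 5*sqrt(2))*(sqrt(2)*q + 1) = sqrt(2)*q^3 - 25*q^2 + 67*sqrt(2)*q + 80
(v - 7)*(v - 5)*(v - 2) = v^3 - 14*v^2 + 59*v - 70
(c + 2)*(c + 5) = c^2 + 7*c + 10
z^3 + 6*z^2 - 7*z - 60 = (z - 3)*(z + 4)*(z + 5)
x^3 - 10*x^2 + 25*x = x*(x - 5)^2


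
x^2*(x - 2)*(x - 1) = x^4 - 3*x^3 + 2*x^2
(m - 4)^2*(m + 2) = m^3 - 6*m^2 + 32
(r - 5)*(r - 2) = r^2 - 7*r + 10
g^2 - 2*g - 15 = (g - 5)*(g + 3)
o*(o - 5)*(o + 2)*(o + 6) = o^4 + 3*o^3 - 28*o^2 - 60*o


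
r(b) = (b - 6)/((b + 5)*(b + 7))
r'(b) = -(b - 6)/((b + 5)*(b + 7)^2) - (b - 6)/((b + 5)^2*(b + 7)) + 1/((b + 5)*(b + 7)) = (-b^2 + 12*b + 107)/(b^4 + 24*b^3 + 214*b^2 + 840*b + 1225)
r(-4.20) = -4.55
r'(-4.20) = 7.76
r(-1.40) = -0.37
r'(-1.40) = 0.22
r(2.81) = -0.04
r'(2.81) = 0.02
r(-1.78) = -0.46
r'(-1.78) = 0.29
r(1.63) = -0.08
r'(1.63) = 0.04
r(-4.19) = -4.48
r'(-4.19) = 7.56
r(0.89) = -0.11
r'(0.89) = 0.05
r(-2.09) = -0.57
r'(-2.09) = 0.38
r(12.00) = 0.02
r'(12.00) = 0.00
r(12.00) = 0.02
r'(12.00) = 0.00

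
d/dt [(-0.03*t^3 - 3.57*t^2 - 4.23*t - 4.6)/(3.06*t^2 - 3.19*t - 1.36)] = (-0.0918*t^4 + 0.191399999999998*t^3 + 24.4545*t^2 + 37.8624*t - 8.9212)/(9.3636*t^4 - 19.5228*t^3 + 1.8529*t^2 + 8.6768*t + 1.8496)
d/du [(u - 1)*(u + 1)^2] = (u + 1)*(3*u - 1)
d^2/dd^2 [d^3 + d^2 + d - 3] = 6*d + 2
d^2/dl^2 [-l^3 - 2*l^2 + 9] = -6*l - 4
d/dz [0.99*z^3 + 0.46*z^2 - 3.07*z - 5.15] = 2.97*z^2 + 0.92*z - 3.07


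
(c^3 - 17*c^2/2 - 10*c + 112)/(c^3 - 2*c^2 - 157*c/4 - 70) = 2*(c - 4)/(2*c + 5)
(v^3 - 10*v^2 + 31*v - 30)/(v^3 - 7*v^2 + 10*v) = (v - 3)/v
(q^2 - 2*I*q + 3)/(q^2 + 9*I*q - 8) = (q - 3*I)/(q + 8*I)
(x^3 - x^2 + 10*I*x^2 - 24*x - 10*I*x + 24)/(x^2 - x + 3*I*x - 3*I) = (x^2 + 10*I*x - 24)/(x + 3*I)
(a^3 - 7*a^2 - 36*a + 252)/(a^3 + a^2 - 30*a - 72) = (a^2 - a - 42)/(a^2 + 7*a + 12)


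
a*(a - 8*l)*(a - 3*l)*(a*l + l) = a^4*l - 11*a^3*l^2 + a^3*l + 24*a^2*l^3 - 11*a^2*l^2 + 24*a*l^3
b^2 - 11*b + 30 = (b - 6)*(b - 5)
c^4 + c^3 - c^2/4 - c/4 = c*(c - 1/2)*(c + 1/2)*(c + 1)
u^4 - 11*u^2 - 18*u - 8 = (u - 4)*(u + 1)^2*(u + 2)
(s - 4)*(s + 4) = s^2 - 16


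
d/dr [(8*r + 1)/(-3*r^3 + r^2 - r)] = (48*r^3 + r^2 - 2*r + 1)/(r^2*(9*r^4 - 6*r^3 + 7*r^2 - 2*r + 1))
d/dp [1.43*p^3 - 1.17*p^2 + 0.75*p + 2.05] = 4.29*p^2 - 2.34*p + 0.75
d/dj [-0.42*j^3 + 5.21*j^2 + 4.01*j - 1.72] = -1.26*j^2 + 10.42*j + 4.01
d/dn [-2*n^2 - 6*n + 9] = -4*n - 6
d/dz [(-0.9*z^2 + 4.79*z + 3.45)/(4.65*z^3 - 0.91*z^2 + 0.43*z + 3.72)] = (4.185*z^4 - 44.547*z^3 - 44.1556*z^2 - 0.417*z + 16.3353)/(21.6225*z^6 - 8.463*z^5 + 4.8271*z^4 + 33.8134*z^3 - 6.5855*z^2 + 3.1992*z + 13.8384)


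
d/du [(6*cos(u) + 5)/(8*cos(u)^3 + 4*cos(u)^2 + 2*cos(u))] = (48*cos(u)^3 + 72*cos(u)^2 + 20*cos(u) + 5)*sin(u)/(2*(-4*sin(u)^2 + 2*cos(u) + 5)^2*cos(u)^2)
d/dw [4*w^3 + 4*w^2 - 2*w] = 12*w^2 + 8*w - 2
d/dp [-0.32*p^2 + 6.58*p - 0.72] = 6.58 - 0.64*p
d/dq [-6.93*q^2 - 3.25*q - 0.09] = -13.86*q - 3.25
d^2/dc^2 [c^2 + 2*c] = 2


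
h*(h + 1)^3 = h^4 + 3*h^3 + 3*h^2 + h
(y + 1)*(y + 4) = y^2 + 5*y + 4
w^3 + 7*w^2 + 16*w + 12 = (w + 2)^2*(w + 3)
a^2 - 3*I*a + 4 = (a - 4*I)*(a + I)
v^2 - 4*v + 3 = (v - 3)*(v - 1)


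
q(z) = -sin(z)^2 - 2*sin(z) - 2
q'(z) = -2*sin(z)*cos(z) - 2*cos(z) = -2*(sin(z) + 1)*cos(z)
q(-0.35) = -1.43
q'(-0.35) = -1.23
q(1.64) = -4.99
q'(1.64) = 0.28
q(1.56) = -5.00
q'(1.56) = -0.04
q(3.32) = -1.68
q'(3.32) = 1.62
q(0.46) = -3.08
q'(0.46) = -2.59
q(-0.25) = -1.57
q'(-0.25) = -1.46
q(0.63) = -3.53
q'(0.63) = -2.57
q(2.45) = -3.68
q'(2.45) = 2.52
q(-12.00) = -3.36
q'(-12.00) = -2.59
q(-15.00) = -1.12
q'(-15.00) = 0.53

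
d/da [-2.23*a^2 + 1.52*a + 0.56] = 1.52 - 4.46*a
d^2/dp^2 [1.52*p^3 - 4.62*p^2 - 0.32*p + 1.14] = 9.12*p - 9.24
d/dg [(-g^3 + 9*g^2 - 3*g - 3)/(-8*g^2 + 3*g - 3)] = 2*(4*g^4 - 3*g^3 + 6*g^2 - 51*g + 9)/(64*g^4 - 48*g^3 + 57*g^2 - 18*g + 9)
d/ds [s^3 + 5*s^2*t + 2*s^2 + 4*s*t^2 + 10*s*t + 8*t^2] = 3*s^2 + 10*s*t + 4*s + 4*t^2 + 10*t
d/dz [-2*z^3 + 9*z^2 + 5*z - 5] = -6*z^2 + 18*z + 5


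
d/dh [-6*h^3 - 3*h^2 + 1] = 6*h*(-3*h - 1)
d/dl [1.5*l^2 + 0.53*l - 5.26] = 3.0*l + 0.53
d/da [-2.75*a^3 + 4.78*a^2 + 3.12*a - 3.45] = -8.25*a^2 + 9.56*a + 3.12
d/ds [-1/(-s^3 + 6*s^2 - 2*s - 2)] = (-3*s^2 + 12*s - 2)/(s^3 - 6*s^2 + 2*s + 2)^2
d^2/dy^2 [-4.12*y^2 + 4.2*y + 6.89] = -8.24000000000000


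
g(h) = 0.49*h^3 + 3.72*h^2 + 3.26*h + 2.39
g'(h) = 1.47*h^2 + 7.44*h + 3.26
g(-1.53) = 4.36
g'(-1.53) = -4.68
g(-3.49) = 15.49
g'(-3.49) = -4.80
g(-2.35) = 8.91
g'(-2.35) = -6.11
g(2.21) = 33.05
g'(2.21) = 26.88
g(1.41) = 15.76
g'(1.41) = 16.67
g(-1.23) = 3.10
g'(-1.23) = -3.67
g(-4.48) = 18.39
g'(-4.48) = -0.57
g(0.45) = 4.65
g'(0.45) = 6.91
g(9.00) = 690.26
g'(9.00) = 189.29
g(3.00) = 58.88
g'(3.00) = 38.81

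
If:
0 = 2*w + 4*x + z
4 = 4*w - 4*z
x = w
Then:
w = 1/7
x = 1/7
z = -6/7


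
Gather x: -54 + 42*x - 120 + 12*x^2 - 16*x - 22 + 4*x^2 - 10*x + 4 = 16*x^2 + 16*x - 192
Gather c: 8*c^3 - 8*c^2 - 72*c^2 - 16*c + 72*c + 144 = 8*c^3 - 80*c^2 + 56*c + 144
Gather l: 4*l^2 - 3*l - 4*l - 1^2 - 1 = 4*l^2 - 7*l - 2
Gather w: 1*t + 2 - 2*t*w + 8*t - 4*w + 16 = 9*t + w*(-2*t - 4) + 18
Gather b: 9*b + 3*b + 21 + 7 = 12*b + 28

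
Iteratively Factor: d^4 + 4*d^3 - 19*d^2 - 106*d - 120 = (d + 2)*(d^3 + 2*d^2 - 23*d - 60) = (d + 2)*(d + 4)*(d^2 - 2*d - 15) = (d - 5)*(d + 2)*(d + 4)*(d + 3)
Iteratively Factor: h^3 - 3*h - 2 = (h + 1)*(h^2 - h - 2) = (h + 1)^2*(h - 2)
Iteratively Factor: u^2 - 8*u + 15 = (u - 5)*(u - 3)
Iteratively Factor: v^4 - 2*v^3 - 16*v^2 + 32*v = (v - 4)*(v^3 + 2*v^2 - 8*v) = (v - 4)*(v + 4)*(v^2 - 2*v) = (v - 4)*(v - 2)*(v + 4)*(v)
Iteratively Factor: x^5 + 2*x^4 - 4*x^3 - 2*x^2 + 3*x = (x)*(x^4 + 2*x^3 - 4*x^2 - 2*x + 3) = x*(x + 3)*(x^3 - x^2 - x + 1) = x*(x + 1)*(x + 3)*(x^2 - 2*x + 1) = x*(x - 1)*(x + 1)*(x + 3)*(x - 1)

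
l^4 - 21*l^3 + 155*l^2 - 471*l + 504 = (l - 8)*(l - 7)*(l - 3)^2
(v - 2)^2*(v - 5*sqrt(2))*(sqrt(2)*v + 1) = sqrt(2)*v^4 - 9*v^3 - 4*sqrt(2)*v^3 - sqrt(2)*v^2 + 36*v^2 - 36*v + 20*sqrt(2)*v - 20*sqrt(2)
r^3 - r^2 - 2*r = r*(r - 2)*(r + 1)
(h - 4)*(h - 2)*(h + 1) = h^3 - 5*h^2 + 2*h + 8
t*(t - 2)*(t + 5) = t^3 + 3*t^2 - 10*t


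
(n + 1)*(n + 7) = n^2 + 8*n + 7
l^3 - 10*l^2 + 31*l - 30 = (l - 5)*(l - 3)*(l - 2)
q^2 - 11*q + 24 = (q - 8)*(q - 3)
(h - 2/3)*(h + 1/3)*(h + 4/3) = h^3 + h^2 - 2*h/3 - 8/27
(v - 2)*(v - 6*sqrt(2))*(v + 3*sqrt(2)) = v^3 - 3*sqrt(2)*v^2 - 2*v^2 - 36*v + 6*sqrt(2)*v + 72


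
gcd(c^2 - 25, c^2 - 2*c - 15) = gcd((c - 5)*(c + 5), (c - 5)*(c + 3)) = c - 5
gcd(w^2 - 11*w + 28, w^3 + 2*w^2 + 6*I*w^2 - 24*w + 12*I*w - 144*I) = w - 4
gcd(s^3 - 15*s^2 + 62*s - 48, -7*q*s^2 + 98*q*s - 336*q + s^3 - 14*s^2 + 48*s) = s^2 - 14*s + 48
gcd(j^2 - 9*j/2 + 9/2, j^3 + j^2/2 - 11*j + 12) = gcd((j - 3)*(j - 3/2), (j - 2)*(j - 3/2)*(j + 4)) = j - 3/2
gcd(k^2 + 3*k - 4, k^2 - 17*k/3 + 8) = 1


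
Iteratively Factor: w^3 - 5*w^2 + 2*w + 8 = (w + 1)*(w^2 - 6*w + 8) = (w - 2)*(w + 1)*(w - 4)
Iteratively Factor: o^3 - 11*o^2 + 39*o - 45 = (o - 3)*(o^2 - 8*o + 15) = (o - 3)^2*(o - 5)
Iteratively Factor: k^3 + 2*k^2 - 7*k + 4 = (k + 4)*(k^2 - 2*k + 1) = (k - 1)*(k + 4)*(k - 1)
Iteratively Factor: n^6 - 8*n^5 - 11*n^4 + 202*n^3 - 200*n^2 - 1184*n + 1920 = (n - 5)*(n^5 - 3*n^4 - 26*n^3 + 72*n^2 + 160*n - 384) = (n - 5)*(n + 3)*(n^4 - 6*n^3 - 8*n^2 + 96*n - 128) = (n - 5)*(n - 4)*(n + 3)*(n^3 - 2*n^2 - 16*n + 32) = (n - 5)*(n - 4)*(n - 2)*(n + 3)*(n^2 - 16) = (n - 5)*(n - 4)*(n - 2)*(n + 3)*(n + 4)*(n - 4)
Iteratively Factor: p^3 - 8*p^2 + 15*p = (p)*(p^2 - 8*p + 15) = p*(p - 3)*(p - 5)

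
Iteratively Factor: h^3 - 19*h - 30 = (h - 5)*(h^2 + 5*h + 6) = (h - 5)*(h + 3)*(h + 2)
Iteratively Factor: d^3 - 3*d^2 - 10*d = (d - 5)*(d^2 + 2*d) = (d - 5)*(d + 2)*(d)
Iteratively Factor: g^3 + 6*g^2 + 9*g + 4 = (g + 1)*(g^2 + 5*g + 4) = (g + 1)^2*(g + 4)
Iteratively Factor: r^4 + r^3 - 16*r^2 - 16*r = (r - 4)*(r^3 + 5*r^2 + 4*r) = (r - 4)*(r + 1)*(r^2 + 4*r) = (r - 4)*(r + 1)*(r + 4)*(r)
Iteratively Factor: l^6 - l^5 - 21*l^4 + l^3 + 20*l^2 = (l - 1)*(l^5 - 21*l^3 - 20*l^2) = (l - 5)*(l - 1)*(l^4 + 5*l^3 + 4*l^2) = l*(l - 5)*(l - 1)*(l^3 + 5*l^2 + 4*l) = l*(l - 5)*(l - 1)*(l + 1)*(l^2 + 4*l) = l*(l - 5)*(l - 1)*(l + 1)*(l + 4)*(l)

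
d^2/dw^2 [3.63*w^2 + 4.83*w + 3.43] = 7.26000000000000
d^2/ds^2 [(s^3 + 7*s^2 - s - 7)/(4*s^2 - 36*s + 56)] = 3*(43*s^3 - 231*s^2 + 273*s + 259)/(2*(s^6 - 27*s^5 + 285*s^4 - 1485*s^3 + 3990*s^2 - 5292*s + 2744))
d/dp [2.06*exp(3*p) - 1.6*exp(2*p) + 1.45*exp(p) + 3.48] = (6.18*exp(2*p) - 3.2*exp(p) + 1.45)*exp(p)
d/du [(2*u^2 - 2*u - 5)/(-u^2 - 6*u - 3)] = 2*(-7*u^2 - 11*u - 12)/(u^4 + 12*u^3 + 42*u^2 + 36*u + 9)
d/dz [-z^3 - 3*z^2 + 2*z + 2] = -3*z^2 - 6*z + 2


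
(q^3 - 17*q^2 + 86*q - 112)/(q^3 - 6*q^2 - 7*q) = (q^2 - 10*q + 16)/(q*(q + 1))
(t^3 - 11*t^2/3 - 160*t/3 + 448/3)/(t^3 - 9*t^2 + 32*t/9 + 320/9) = 3*(t + 7)/(3*t + 5)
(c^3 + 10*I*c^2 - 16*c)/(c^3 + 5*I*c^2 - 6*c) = (c + 8*I)/(c + 3*I)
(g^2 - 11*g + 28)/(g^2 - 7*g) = (g - 4)/g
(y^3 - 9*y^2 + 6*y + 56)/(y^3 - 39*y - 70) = (y - 4)/(y + 5)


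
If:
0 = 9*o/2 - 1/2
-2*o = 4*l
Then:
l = -1/18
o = 1/9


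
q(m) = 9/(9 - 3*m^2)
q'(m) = 54*m/(9 - 3*m^2)^2 = 6*m/(m^2 - 3)^2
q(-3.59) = -0.30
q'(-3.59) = -0.22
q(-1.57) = 5.61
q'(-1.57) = -32.90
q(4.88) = -0.14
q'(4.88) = 0.07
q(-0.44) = 1.07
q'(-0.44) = -0.34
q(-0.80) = 1.27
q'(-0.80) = -0.86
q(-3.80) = -0.26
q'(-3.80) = -0.17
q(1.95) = -3.74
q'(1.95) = 18.17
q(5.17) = -0.13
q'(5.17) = 0.06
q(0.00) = 1.00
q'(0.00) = 0.00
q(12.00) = -0.02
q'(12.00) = 0.00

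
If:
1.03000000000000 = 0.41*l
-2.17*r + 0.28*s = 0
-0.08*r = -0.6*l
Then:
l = 2.51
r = 18.84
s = 146.02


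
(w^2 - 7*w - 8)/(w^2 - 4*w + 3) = (w^2 - 7*w - 8)/(w^2 - 4*w + 3)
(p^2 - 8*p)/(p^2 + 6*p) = (p - 8)/(p + 6)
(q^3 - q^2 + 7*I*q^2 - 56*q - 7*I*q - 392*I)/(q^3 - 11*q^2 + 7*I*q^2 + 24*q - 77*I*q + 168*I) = (q + 7)/(q - 3)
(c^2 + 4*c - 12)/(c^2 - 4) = (c + 6)/(c + 2)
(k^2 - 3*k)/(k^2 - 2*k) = (k - 3)/(k - 2)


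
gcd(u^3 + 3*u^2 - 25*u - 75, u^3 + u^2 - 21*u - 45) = u^2 - 2*u - 15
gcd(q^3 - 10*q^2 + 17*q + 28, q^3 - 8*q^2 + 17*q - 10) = 1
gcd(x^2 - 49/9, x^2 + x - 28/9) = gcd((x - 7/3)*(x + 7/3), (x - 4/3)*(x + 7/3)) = x + 7/3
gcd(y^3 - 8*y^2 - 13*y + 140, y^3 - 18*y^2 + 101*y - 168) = y - 7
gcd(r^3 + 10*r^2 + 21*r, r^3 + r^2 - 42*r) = r^2 + 7*r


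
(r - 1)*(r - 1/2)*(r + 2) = r^3 + r^2/2 - 5*r/2 + 1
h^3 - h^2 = h^2*(h - 1)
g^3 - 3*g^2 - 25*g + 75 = (g - 5)*(g - 3)*(g + 5)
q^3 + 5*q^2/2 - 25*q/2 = q*(q - 5/2)*(q + 5)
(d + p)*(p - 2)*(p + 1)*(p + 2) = d*p^3 + d*p^2 - 4*d*p - 4*d + p^4 + p^3 - 4*p^2 - 4*p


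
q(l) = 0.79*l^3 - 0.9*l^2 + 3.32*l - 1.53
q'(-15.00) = 563.57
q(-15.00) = -2920.08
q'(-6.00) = 99.44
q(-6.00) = -224.49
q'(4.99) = 53.35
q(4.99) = 90.79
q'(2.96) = 18.76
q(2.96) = 20.90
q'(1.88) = 8.31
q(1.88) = 6.78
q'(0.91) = 3.64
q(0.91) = 1.34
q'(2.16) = 10.49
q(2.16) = 9.40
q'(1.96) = 8.90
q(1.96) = 7.47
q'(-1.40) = 10.49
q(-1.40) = -10.11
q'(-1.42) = 10.65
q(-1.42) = -10.32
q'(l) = 2.37*l^2 - 1.8*l + 3.32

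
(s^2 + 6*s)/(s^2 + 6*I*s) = (s + 6)/(s + 6*I)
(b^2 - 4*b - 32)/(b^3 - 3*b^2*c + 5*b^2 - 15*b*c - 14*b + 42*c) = (b^2 - 4*b - 32)/(b^3 - 3*b^2*c + 5*b^2 - 15*b*c - 14*b + 42*c)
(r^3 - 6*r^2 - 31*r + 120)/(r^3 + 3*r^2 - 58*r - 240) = (r - 3)/(r + 6)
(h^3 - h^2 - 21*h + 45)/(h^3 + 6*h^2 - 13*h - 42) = (h^2 + 2*h - 15)/(h^2 + 9*h + 14)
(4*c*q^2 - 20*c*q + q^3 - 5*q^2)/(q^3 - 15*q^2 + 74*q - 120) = q*(4*c + q)/(q^2 - 10*q + 24)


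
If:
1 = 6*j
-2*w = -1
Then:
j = 1/6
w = 1/2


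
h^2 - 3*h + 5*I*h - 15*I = (h - 3)*(h + 5*I)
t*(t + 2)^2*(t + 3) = t^4 + 7*t^3 + 16*t^2 + 12*t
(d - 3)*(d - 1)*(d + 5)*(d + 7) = d^4 + 8*d^3 - 10*d^2 - 104*d + 105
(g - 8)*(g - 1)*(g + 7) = g^3 - 2*g^2 - 55*g + 56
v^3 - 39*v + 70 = (v - 5)*(v - 2)*(v + 7)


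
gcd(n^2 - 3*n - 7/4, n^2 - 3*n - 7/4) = n^2 - 3*n - 7/4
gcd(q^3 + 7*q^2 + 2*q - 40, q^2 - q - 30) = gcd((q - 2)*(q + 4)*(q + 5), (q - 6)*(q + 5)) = q + 5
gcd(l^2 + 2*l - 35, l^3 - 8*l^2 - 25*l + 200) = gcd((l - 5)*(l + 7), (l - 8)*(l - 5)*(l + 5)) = l - 5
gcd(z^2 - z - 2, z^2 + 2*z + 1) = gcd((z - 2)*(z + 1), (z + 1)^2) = z + 1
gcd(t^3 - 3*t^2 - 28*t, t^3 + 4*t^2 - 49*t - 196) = t^2 - 3*t - 28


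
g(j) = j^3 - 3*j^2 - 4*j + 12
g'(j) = 3*j^2 - 6*j - 4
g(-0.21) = 12.70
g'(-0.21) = -2.61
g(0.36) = 10.22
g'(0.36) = -5.77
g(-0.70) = 12.99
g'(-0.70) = 1.67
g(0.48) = 9.50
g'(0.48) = -6.19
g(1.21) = 4.54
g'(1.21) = -6.87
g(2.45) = -1.10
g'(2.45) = -0.69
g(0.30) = 10.56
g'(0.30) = -5.53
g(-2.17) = -3.67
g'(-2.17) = 23.15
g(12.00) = 1260.00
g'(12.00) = 356.00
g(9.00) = 462.00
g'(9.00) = 185.00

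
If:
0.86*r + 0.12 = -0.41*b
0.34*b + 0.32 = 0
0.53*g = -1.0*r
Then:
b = -0.94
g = -0.58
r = 0.31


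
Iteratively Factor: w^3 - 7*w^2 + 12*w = (w - 3)*(w^2 - 4*w) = (w - 4)*(w - 3)*(w)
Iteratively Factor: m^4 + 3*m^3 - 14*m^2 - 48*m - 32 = (m + 1)*(m^3 + 2*m^2 - 16*m - 32) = (m + 1)*(m + 4)*(m^2 - 2*m - 8) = (m + 1)*(m + 2)*(m + 4)*(m - 4)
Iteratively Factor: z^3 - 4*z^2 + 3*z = (z - 3)*(z^2 - z) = (z - 3)*(z - 1)*(z)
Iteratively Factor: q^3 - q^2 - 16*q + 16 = (q - 1)*(q^2 - 16) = (q - 4)*(q - 1)*(q + 4)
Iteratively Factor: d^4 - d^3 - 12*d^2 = (d)*(d^3 - d^2 - 12*d) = d*(d + 3)*(d^2 - 4*d) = d^2*(d + 3)*(d - 4)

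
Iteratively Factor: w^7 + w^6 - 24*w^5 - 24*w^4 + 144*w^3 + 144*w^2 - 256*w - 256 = (w + 4)*(w^6 - 3*w^5 - 12*w^4 + 24*w^3 + 48*w^2 - 48*w - 64) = (w - 2)*(w + 4)*(w^5 - w^4 - 14*w^3 - 4*w^2 + 40*w + 32) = (w - 4)*(w - 2)*(w + 4)*(w^4 + 3*w^3 - 2*w^2 - 12*w - 8) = (w - 4)*(w - 2)^2*(w + 4)*(w^3 + 5*w^2 + 8*w + 4) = (w - 4)*(w - 2)^2*(w + 1)*(w + 4)*(w^2 + 4*w + 4) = (w - 4)*(w - 2)^2*(w + 1)*(w + 2)*(w + 4)*(w + 2)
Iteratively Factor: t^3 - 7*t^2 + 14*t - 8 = (t - 1)*(t^2 - 6*t + 8) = (t - 2)*(t - 1)*(t - 4)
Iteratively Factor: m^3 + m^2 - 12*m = (m)*(m^2 + m - 12) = m*(m - 3)*(m + 4)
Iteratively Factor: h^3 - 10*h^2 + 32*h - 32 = (h - 4)*(h^2 - 6*h + 8) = (h - 4)^2*(h - 2)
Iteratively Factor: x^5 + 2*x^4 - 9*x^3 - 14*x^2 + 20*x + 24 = (x - 2)*(x^4 + 4*x^3 - x^2 - 16*x - 12) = (x - 2)*(x + 3)*(x^3 + x^2 - 4*x - 4) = (x - 2)^2*(x + 3)*(x^2 + 3*x + 2) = (x - 2)^2*(x + 1)*(x + 3)*(x + 2)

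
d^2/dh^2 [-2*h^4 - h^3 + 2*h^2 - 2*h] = -24*h^2 - 6*h + 4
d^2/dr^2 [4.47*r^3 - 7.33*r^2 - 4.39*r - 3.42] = 26.82*r - 14.66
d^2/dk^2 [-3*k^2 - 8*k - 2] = -6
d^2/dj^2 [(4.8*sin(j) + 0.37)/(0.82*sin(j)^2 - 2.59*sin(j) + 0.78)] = (-3.22752*sin(j)^5 - 11.189392*sin(j)^4 + 27.232938*sin(j)^3 - 9.73962100000002*sin(j)^2 - 26.80311*sin(j) + 23.88461)/(0.551368*sin(j)^6 - 5.224548*sin(j)^5 + 18.075342*sin(j)^4 - 27.313363*sin(j)^3 + 17.193618*sin(j)^2 - 4.727268*sin(j) + 0.474552)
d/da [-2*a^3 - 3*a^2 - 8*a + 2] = -6*a^2 - 6*a - 8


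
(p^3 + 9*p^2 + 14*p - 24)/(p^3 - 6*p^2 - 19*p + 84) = (p^2 + 5*p - 6)/(p^2 - 10*p + 21)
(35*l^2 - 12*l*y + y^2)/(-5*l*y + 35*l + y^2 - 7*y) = (-7*l + y)/(y - 7)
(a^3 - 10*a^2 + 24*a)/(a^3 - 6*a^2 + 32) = a*(a - 6)/(a^2 - 2*a - 8)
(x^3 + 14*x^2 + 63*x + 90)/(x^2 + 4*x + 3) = (x^2 + 11*x + 30)/(x + 1)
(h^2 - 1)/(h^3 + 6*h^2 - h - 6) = 1/(h + 6)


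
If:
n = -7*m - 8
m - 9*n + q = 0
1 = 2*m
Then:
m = 1/2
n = -23/2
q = -104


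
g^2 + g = g*(g + 1)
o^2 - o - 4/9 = (o - 4/3)*(o + 1/3)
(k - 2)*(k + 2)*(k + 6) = k^3 + 6*k^2 - 4*k - 24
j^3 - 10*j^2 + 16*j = j*(j - 8)*(j - 2)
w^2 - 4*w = w*(w - 4)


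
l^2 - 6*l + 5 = (l - 5)*(l - 1)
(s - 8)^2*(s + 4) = s^3 - 12*s^2 + 256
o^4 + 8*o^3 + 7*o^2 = o^2*(o + 1)*(o + 7)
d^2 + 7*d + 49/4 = (d + 7/2)^2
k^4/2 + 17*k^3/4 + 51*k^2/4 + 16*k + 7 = (k/2 + 1)*(k + 1)*(k + 2)*(k + 7/2)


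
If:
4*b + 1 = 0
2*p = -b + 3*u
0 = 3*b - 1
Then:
No Solution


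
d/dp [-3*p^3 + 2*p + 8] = 2 - 9*p^2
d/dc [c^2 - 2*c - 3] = 2*c - 2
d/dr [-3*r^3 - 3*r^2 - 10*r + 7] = -9*r^2 - 6*r - 10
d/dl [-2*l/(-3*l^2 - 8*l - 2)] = 2*(2 - 3*l^2)/(9*l^4 + 48*l^3 + 76*l^2 + 32*l + 4)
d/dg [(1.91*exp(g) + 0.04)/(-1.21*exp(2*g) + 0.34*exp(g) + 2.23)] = (2.3111*exp(2*g) + 0.0968*exp(g) + 4.2457)*exp(g)/(1.4641*exp(4*g) - 0.8228*exp(3*g) - 5.281*exp(2*g) + 1.5164*exp(g) + 4.9729)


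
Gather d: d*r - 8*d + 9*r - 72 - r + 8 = d*(r - 8) + 8*r - 64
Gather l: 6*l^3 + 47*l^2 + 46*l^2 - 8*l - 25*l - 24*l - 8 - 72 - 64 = 6*l^3 + 93*l^2 - 57*l - 144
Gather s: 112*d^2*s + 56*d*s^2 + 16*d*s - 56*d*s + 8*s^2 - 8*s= s^2*(56*d + 8) + s*(112*d^2 - 40*d - 8)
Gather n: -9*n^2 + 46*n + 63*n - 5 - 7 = -9*n^2 + 109*n - 12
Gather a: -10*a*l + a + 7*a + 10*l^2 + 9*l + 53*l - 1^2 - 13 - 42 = a*(8 - 10*l) + 10*l^2 + 62*l - 56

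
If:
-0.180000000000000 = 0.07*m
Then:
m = -2.57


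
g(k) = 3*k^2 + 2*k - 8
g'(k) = 6*k + 2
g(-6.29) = 98.11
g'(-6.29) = -35.74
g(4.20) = 53.32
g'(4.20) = 27.20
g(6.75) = 142.19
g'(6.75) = 42.50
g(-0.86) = -7.50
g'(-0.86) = -3.16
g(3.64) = 39.03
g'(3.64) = 23.84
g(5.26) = 85.52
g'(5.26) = 33.56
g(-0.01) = -8.02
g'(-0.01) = 1.94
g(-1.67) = -2.97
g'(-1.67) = -8.02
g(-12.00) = 400.00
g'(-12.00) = -70.00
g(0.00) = -8.00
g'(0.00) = 2.00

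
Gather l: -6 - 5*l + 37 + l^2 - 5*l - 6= l^2 - 10*l + 25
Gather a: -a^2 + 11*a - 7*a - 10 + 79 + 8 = -a^2 + 4*a + 77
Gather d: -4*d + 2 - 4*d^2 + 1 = -4*d^2 - 4*d + 3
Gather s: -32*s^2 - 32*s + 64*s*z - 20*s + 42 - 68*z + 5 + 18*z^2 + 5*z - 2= -32*s^2 + s*(64*z - 52) + 18*z^2 - 63*z + 45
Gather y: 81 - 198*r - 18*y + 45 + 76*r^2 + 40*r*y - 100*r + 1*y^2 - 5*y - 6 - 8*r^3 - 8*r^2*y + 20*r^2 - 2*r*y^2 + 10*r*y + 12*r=-8*r^3 + 96*r^2 - 286*r + y^2*(1 - 2*r) + y*(-8*r^2 + 50*r - 23) + 120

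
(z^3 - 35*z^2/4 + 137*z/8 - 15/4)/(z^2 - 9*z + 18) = (8*z^2 - 22*z + 5)/(8*(z - 3))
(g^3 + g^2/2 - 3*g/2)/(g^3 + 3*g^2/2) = (g - 1)/g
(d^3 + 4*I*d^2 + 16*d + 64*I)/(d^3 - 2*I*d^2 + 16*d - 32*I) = (d + 4*I)/(d - 2*I)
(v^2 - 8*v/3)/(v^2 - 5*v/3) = (3*v - 8)/(3*v - 5)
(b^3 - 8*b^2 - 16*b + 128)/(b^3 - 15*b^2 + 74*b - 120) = (b^2 - 4*b - 32)/(b^2 - 11*b + 30)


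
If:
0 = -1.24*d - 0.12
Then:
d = -0.10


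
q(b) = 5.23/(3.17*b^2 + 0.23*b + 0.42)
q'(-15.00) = 0.00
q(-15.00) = 0.01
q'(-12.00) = 0.00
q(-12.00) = 0.01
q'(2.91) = -0.13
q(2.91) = 0.19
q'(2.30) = -0.25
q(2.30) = 0.30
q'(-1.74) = 0.61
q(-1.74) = 0.54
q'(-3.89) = 0.06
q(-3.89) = 0.11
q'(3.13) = -0.10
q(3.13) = 0.16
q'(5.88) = -0.02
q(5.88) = 0.05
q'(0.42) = -13.07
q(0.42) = 4.86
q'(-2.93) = 0.13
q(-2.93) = 0.19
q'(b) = 5.23*(-6.34*b - 0.23)/(3.17*b^2 + 0.23*b + 0.42)^2 = (-33.1582*b - 1.2029)/(3.17*b^2 + 0.23*b + 0.42)^2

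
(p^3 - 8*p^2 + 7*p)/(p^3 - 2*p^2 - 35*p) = (p - 1)/(p + 5)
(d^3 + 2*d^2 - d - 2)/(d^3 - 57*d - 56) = (d^2 + d - 2)/(d^2 - d - 56)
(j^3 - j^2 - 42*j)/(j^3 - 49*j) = (j + 6)/(j + 7)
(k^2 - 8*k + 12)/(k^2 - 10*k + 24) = (k - 2)/(k - 4)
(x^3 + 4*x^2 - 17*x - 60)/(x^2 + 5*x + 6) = (x^2 + x - 20)/(x + 2)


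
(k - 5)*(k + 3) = k^2 - 2*k - 15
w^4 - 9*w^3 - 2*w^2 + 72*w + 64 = (w - 8)*(w - 4)*(w + 1)*(w + 2)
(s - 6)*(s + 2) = s^2 - 4*s - 12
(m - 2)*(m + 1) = m^2 - m - 2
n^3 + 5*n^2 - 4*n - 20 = (n - 2)*(n + 2)*(n + 5)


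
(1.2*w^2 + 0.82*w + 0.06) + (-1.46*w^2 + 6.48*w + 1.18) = -0.26*w^2 + 7.3*w + 1.24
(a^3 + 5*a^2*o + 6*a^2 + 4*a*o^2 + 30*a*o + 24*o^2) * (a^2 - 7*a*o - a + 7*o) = a^5 - 2*a^4*o + 5*a^4 - 31*a^3*o^2 - 10*a^3*o - 6*a^3 - 28*a^2*o^3 - 155*a^2*o^2 + 12*a^2*o - 140*a*o^3 + 186*a*o^2 + 168*o^3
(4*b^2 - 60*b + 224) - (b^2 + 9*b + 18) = 3*b^2 - 69*b + 206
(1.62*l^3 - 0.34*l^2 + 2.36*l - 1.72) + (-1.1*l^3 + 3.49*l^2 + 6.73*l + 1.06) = 0.52*l^3 + 3.15*l^2 + 9.09*l - 0.66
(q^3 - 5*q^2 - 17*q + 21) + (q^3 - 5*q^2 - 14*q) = 2*q^3 - 10*q^2 - 31*q + 21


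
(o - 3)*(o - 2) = o^2 - 5*o + 6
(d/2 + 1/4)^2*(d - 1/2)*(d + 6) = d^4/4 + 13*d^3/8 + 11*d^2/16 - 13*d/32 - 3/16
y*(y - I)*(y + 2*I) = y^3 + I*y^2 + 2*y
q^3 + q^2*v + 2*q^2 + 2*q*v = q*(q + 2)*(q + v)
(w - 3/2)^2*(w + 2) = w^3 - w^2 - 15*w/4 + 9/2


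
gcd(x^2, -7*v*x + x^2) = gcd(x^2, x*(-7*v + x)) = x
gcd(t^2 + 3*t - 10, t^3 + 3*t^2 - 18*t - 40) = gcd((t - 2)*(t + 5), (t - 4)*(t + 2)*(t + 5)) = t + 5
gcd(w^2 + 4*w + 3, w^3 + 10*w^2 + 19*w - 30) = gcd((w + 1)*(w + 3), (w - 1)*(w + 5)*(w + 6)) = 1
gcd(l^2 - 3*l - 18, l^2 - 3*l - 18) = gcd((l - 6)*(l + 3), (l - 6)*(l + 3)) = l^2 - 3*l - 18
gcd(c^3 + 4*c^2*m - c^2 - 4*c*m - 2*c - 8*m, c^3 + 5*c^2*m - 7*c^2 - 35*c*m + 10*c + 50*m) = c - 2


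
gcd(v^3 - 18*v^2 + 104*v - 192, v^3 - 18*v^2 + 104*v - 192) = v^3 - 18*v^2 + 104*v - 192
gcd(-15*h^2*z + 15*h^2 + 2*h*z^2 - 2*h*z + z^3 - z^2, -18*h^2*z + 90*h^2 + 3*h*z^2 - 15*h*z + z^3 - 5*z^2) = -3*h + z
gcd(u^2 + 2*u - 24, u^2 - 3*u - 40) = 1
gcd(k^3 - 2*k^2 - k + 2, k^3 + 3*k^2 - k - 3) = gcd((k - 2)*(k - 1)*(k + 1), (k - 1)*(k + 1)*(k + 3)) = k^2 - 1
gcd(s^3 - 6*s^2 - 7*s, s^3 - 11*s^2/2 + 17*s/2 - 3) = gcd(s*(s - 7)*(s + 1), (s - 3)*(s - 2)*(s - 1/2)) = 1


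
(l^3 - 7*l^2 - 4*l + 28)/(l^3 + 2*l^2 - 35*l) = (l^3 - 7*l^2 - 4*l + 28)/(l*(l^2 + 2*l - 35))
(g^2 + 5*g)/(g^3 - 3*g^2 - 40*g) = 1/(g - 8)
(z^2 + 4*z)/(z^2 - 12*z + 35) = z*(z + 4)/(z^2 - 12*z + 35)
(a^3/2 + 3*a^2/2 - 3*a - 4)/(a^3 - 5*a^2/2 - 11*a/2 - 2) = (a^2 + 2*a - 8)/(2*a^2 - 7*a - 4)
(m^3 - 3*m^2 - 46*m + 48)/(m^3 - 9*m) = (m^3 - 3*m^2 - 46*m + 48)/(m*(m^2 - 9))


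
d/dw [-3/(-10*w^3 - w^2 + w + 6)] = 3*(-30*w^2 - 2*w + 1)/(10*w^3 + w^2 - w - 6)^2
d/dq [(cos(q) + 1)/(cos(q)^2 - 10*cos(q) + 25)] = (cos(q) + 7)*sin(q)/(cos(q) - 5)^3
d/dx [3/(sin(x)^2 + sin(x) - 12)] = -3*(2*sin(x) + 1)*cos(x)/(sin(x)^2 + sin(x) - 12)^2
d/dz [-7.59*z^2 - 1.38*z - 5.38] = -15.18*z - 1.38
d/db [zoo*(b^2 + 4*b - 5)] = zoo*(b + 2)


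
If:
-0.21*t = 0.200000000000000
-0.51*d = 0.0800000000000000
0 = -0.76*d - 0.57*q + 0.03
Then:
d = -0.16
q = 0.26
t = -0.95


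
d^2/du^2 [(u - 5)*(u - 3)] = 2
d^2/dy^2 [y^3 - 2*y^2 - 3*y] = 6*y - 4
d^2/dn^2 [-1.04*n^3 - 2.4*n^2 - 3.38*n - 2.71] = -6.24*n - 4.8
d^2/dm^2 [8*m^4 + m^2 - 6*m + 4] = 96*m^2 + 2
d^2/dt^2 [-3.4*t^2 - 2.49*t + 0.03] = -6.80000000000000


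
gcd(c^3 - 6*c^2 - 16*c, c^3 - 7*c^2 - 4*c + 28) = c + 2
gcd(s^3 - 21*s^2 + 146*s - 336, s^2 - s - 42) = s - 7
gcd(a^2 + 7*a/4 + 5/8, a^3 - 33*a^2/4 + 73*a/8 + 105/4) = a + 5/4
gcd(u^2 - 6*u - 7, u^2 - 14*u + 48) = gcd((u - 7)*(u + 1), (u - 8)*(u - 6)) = 1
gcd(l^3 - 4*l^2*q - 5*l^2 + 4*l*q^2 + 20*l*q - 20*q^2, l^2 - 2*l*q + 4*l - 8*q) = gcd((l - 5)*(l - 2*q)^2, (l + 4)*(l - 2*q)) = -l + 2*q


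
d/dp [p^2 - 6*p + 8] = 2*p - 6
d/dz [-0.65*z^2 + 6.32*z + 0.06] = 6.32 - 1.3*z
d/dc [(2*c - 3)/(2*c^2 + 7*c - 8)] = (-4*c^2 + 12*c + 5)/(4*c^4 + 28*c^3 + 17*c^2 - 112*c + 64)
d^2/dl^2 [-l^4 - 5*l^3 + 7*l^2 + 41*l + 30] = -12*l^2 - 30*l + 14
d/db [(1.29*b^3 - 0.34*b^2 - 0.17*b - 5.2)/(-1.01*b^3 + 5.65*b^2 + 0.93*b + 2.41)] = (4.44089209850063e-16*b^5 + 6.9451*b^4 + 2.056*b^3 - 5.785*b^2 + 57.1212*b + 4.4263)/(1.0201*b^6 - 11.413*b^5 + 30.0439*b^4 + 5.6408*b^3 + 28.0979*b^2 + 4.4826*b + 5.8081)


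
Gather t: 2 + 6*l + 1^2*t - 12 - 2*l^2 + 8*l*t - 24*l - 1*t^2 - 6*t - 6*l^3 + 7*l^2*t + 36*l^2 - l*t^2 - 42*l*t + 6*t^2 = -6*l^3 + 34*l^2 - 18*l + t^2*(5 - l) + t*(7*l^2 - 34*l - 5) - 10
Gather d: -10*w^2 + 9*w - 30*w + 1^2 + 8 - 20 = -10*w^2 - 21*w - 11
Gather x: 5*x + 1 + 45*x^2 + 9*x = 45*x^2 + 14*x + 1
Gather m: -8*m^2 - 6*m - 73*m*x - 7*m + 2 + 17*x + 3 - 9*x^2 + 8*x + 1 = -8*m^2 + m*(-73*x - 13) - 9*x^2 + 25*x + 6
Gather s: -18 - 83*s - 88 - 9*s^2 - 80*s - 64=-9*s^2 - 163*s - 170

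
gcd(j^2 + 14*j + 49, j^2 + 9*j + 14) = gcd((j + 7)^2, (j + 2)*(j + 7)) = j + 7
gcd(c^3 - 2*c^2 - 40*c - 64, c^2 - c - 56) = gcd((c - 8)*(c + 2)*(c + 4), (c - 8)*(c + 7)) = c - 8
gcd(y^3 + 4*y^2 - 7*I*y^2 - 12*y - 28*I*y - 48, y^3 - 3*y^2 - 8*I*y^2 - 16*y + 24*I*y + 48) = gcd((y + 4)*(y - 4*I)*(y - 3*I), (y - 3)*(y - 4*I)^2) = y - 4*I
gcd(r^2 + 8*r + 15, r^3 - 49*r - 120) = r^2 + 8*r + 15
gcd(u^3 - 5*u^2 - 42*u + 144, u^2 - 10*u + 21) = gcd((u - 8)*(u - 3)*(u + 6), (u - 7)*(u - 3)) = u - 3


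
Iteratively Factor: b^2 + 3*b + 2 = (b + 1)*(b + 2)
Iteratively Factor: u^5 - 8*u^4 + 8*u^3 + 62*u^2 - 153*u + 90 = (u - 5)*(u^4 - 3*u^3 - 7*u^2 + 27*u - 18) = (u - 5)*(u - 2)*(u^3 - u^2 - 9*u + 9) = (u - 5)*(u - 3)*(u - 2)*(u^2 + 2*u - 3) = (u - 5)*(u - 3)*(u - 2)*(u + 3)*(u - 1)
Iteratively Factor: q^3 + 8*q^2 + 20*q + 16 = (q + 2)*(q^2 + 6*q + 8) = (q + 2)^2*(q + 4)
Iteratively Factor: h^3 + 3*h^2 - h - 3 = (h + 1)*(h^2 + 2*h - 3) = (h + 1)*(h + 3)*(h - 1)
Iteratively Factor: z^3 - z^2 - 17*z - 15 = (z - 5)*(z^2 + 4*z + 3) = (z - 5)*(z + 3)*(z + 1)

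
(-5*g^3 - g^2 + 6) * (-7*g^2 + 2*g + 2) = 35*g^5 - 3*g^4 - 12*g^3 - 44*g^2 + 12*g + 12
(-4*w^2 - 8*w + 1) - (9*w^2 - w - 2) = -13*w^2 - 7*w + 3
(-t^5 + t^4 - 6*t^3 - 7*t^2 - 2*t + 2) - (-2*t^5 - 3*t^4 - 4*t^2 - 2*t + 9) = t^5 + 4*t^4 - 6*t^3 - 3*t^2 - 7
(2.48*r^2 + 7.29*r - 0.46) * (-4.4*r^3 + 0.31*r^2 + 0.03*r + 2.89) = -10.912*r^5 - 31.3072*r^4 + 4.3583*r^3 + 7.2433*r^2 + 21.0543*r - 1.3294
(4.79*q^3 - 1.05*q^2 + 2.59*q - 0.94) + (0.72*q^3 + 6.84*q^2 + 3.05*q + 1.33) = 5.51*q^3 + 5.79*q^2 + 5.64*q + 0.39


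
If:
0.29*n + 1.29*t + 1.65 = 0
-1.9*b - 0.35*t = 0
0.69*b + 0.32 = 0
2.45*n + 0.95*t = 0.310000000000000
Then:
No Solution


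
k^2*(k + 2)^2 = k^4 + 4*k^3 + 4*k^2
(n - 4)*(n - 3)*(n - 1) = n^3 - 8*n^2 + 19*n - 12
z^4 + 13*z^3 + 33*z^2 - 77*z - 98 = (z - 2)*(z + 1)*(z + 7)^2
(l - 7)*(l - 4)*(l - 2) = l^3 - 13*l^2 + 50*l - 56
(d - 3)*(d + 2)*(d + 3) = d^3 + 2*d^2 - 9*d - 18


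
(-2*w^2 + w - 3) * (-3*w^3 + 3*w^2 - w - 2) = 6*w^5 - 9*w^4 + 14*w^3 - 6*w^2 + w + 6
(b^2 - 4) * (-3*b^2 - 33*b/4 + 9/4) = -3*b^4 - 33*b^3/4 + 57*b^2/4 + 33*b - 9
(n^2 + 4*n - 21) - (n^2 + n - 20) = 3*n - 1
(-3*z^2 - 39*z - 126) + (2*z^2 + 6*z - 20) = -z^2 - 33*z - 146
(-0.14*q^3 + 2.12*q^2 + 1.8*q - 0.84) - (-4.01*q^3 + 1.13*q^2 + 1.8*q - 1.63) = 3.87*q^3 + 0.99*q^2 + 0.79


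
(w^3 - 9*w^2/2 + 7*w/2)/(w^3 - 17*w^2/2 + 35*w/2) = (w - 1)/(w - 5)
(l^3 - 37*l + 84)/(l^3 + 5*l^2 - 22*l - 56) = (l - 3)/(l + 2)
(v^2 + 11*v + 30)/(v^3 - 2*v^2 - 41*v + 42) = (v + 5)/(v^2 - 8*v + 7)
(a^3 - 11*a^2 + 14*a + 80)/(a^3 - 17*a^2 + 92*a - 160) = (a + 2)/(a - 4)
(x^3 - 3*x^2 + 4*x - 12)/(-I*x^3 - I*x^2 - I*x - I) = I*(x^3 - 3*x^2 + 4*x - 12)/(x^3 + x^2 + x + 1)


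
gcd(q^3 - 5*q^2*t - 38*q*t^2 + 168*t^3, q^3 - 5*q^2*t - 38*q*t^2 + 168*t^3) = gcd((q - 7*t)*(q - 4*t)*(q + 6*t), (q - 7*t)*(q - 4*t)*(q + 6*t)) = q^3 - 5*q^2*t - 38*q*t^2 + 168*t^3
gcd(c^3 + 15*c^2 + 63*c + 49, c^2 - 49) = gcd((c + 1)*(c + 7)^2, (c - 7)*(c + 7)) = c + 7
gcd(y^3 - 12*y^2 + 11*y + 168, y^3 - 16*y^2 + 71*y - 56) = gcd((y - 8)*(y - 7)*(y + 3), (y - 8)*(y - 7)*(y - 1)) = y^2 - 15*y + 56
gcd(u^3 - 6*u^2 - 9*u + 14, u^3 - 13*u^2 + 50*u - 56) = u - 7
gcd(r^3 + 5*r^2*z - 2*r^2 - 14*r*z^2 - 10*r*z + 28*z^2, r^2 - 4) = r - 2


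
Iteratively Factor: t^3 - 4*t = (t + 2)*(t^2 - 2*t) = t*(t + 2)*(t - 2)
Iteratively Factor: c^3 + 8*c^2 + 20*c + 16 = (c + 2)*(c^2 + 6*c + 8) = (c + 2)*(c + 4)*(c + 2)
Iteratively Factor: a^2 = (a)*(a)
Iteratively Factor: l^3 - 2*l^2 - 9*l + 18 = (l + 3)*(l^2 - 5*l + 6) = (l - 2)*(l + 3)*(l - 3)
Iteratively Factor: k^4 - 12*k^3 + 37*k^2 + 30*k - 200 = (k + 2)*(k^3 - 14*k^2 + 65*k - 100) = (k - 5)*(k + 2)*(k^2 - 9*k + 20) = (k - 5)^2*(k + 2)*(k - 4)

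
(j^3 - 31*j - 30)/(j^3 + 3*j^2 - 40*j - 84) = (j^2 + 6*j + 5)/(j^2 + 9*j + 14)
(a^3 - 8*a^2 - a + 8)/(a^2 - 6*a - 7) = (a^2 - 9*a + 8)/(a - 7)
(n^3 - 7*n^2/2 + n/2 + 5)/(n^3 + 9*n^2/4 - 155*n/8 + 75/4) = 4*(n^2 - n - 2)/(4*n^2 + 19*n - 30)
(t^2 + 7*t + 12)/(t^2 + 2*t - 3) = (t + 4)/(t - 1)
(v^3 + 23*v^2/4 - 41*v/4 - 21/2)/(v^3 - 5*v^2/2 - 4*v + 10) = (4*v^2 + 31*v + 21)/(2*(2*v^2 - v - 10))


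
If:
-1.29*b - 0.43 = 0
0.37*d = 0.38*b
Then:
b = -0.33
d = -0.34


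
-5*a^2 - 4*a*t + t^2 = (-5*a + t)*(a + t)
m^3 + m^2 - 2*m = m*(m - 1)*(m + 2)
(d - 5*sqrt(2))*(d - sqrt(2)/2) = d^2 - 11*sqrt(2)*d/2 + 5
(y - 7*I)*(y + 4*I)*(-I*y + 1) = -I*y^3 - 2*y^2 - 31*I*y + 28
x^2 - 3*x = x*(x - 3)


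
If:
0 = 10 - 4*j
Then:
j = 5/2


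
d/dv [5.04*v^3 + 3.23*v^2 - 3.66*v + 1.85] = 15.12*v^2 + 6.46*v - 3.66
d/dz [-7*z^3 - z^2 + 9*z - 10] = -21*z^2 - 2*z + 9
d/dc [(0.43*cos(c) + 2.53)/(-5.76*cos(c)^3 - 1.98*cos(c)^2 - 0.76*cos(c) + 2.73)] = -(4.9536*cos(c)^3 + 44.5698*cos(c)^2 + 10.0188*cos(c) + 3.09670000000001)*sin(c)/(5.76*cos(c)^3 + 1.98*cos(c)^2 + 0.76*cos(c) - 2.73)^2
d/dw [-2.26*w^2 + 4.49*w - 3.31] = 4.49 - 4.52*w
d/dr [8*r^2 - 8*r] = 16*r - 8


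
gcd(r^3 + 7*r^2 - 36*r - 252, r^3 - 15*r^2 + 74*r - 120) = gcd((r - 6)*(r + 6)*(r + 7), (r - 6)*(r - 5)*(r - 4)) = r - 6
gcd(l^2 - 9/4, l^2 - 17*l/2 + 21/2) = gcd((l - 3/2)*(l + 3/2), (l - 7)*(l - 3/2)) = l - 3/2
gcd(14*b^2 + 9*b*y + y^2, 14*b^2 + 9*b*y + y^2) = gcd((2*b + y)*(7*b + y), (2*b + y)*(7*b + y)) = 14*b^2 + 9*b*y + y^2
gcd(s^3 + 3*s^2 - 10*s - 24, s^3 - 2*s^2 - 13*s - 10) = s + 2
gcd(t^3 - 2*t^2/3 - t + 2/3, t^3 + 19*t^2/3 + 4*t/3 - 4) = t^2 + t/3 - 2/3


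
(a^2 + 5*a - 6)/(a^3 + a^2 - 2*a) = (a + 6)/(a*(a + 2))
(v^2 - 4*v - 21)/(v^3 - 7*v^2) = (v + 3)/v^2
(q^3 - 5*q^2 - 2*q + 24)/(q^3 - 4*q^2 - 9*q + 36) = (q + 2)/(q + 3)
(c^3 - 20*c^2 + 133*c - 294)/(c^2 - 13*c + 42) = c - 7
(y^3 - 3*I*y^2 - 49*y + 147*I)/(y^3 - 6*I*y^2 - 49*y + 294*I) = (y - 3*I)/(y - 6*I)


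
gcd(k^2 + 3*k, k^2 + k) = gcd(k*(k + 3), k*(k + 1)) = k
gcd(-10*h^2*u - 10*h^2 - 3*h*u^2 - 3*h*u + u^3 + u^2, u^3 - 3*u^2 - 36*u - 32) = u + 1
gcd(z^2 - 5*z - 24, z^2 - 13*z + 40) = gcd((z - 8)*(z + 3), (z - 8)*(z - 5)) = z - 8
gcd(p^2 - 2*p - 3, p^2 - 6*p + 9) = p - 3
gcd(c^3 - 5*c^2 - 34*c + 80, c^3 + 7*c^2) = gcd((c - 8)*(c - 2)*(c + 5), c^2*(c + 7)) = 1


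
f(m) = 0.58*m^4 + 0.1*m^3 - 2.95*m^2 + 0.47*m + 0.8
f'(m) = 2.32*m^3 + 0.3*m^2 - 5.9*m + 0.47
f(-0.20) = 0.59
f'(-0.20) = 1.64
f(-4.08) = 103.70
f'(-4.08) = -128.03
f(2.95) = 23.01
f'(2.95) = 45.24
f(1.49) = -1.86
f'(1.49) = 0.02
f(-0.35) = 0.28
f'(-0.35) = 2.47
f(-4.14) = 111.58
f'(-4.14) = -134.58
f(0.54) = 0.26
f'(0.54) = -2.26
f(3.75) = 81.05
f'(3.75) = 104.91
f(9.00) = 3644.36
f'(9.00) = 1662.95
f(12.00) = 11781.32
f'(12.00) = 3981.83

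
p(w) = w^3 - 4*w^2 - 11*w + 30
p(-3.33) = -14.65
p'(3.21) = -5.77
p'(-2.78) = 34.43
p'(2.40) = -12.92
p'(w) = 3*w^2 - 8*w - 11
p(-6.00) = -264.00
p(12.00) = 1050.00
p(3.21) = -13.45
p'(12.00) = 325.00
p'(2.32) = -13.41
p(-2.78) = 8.18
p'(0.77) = -15.38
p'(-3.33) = 48.91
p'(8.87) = 154.07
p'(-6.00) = 145.00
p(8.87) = 315.59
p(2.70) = -9.18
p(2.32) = -4.56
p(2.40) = -5.62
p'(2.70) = -10.73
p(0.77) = 19.61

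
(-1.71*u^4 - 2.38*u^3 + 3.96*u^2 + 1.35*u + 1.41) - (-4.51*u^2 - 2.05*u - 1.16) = -1.71*u^4 - 2.38*u^3 + 8.47*u^2 + 3.4*u + 2.57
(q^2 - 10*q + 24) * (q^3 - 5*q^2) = q^5 - 15*q^4 + 74*q^3 - 120*q^2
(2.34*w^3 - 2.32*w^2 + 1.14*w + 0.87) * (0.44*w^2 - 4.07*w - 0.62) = 1.0296*w^5 - 10.5446*w^4 + 8.4932*w^3 - 2.8186*w^2 - 4.2477*w - 0.5394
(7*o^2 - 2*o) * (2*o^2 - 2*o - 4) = 14*o^4 - 18*o^3 - 24*o^2 + 8*o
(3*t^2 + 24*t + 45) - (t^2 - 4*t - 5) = 2*t^2 + 28*t + 50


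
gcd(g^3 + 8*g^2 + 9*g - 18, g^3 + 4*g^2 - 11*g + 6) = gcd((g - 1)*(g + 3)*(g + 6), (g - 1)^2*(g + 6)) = g^2 + 5*g - 6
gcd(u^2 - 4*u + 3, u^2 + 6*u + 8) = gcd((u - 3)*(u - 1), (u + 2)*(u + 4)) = 1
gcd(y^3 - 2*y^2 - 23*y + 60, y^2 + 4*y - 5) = y + 5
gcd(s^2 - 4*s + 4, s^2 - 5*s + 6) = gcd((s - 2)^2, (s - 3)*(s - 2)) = s - 2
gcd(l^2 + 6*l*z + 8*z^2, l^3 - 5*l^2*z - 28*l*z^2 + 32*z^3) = l + 4*z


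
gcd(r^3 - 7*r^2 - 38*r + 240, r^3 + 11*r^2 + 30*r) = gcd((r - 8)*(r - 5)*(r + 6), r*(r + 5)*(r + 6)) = r + 6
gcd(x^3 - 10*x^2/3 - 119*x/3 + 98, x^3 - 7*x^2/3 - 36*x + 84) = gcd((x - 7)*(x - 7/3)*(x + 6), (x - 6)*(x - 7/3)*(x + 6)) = x^2 + 11*x/3 - 14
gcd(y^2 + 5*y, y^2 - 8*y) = y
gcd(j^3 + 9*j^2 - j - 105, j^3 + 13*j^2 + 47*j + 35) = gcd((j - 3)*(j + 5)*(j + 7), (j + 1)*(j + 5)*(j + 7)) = j^2 + 12*j + 35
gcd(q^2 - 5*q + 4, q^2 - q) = q - 1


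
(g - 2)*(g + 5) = g^2 + 3*g - 10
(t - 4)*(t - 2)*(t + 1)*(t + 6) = t^4 + t^3 - 28*t^2 + 20*t + 48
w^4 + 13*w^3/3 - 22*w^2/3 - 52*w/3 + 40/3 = (w - 2)*(w - 2/3)*(w + 2)*(w + 5)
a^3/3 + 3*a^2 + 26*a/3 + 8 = (a/3 + 1)*(a + 2)*(a + 4)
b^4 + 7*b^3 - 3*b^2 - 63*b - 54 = (b - 3)*(b + 1)*(b + 3)*(b + 6)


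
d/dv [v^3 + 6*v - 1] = 3*v^2 + 6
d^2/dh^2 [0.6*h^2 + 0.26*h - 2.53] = 1.20000000000000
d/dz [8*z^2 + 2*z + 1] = 16*z + 2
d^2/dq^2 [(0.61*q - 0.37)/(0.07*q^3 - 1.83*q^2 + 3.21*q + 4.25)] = (0.017934*q^5 - 0.490602*q^4 + 4.569876*q^3 - 10.111092*q^2 + 42.167046*q - 30.024234)/(0.000343*q^9 - 0.026901*q^8 + 0.750456*q^7 - 8.533218*q^6 + 31.147218*q^5 - 8.141184*q^4 - 112.925364*q^3 + 32.21415*q^2 + 173.941875*q + 76.765625)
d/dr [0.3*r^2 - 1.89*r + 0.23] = 0.6*r - 1.89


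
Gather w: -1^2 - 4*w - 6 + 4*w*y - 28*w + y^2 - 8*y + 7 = w*(4*y - 32) + y^2 - 8*y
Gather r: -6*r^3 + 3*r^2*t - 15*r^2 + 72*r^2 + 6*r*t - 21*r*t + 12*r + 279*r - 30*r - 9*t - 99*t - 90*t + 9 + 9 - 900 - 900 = -6*r^3 + r^2*(3*t + 57) + r*(261 - 15*t) - 198*t - 1782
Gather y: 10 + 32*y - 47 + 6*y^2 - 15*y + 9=6*y^2 + 17*y - 28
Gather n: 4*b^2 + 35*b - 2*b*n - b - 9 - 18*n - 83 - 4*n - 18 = 4*b^2 + 34*b + n*(-2*b - 22) - 110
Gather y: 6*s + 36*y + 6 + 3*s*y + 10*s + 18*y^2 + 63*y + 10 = 16*s + 18*y^2 + y*(3*s + 99) + 16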